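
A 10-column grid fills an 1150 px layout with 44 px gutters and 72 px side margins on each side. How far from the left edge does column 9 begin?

912 px

Subtract both margins: 1150 − 2·72 = 1006 px.
Subtracting 9 gutters of 44 leaves 610 for 10 columns, so c = 61 px.
Each column+gutter stride is 105 px; 8 of them past the 72 px margin is 72 + 840 = 912 px.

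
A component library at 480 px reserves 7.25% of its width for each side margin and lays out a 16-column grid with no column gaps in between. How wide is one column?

25.65 px

480 × (1 − 2·7.25%) = 480 × 85.5% = 410.4 px for the columns.
With no column gaps, each column is 410.4/16 = 25.65 px.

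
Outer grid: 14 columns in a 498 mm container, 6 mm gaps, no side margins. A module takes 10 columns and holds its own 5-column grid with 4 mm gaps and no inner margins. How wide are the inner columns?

67.6 mm

Subtracting 13 gaps of 6 leaves 420 for 14 columns, so c = 30 mm.
10-column span = 10·30 + 9·6 = 354 mm.
Subtracting 4 gaps of 4 leaves 338 for 5 columns, so d = 67.6 mm.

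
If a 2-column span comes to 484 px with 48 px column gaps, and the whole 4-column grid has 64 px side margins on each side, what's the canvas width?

1144 px

Subtracting 1 column gap of 48 leaves 436 for 2 columns, so c = 218 px.
Adding margins, columns and gutters: 128 + 872 + 144 = 1144 px.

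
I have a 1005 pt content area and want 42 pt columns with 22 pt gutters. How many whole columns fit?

16 columns

16 columns: 16·42 + 15·22 = 1002 pt ≤ 1005.
17 columns: 1066 pt > 1005. So 16.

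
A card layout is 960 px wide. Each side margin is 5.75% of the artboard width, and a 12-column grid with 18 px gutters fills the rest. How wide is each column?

Margins: 5.75% × 960 = 55.2 px each, so content = 960 − 110.4 = 849.6 px.
12 columns + 11 gutters: 12c + 11·18 = 849.6.
12c = 849.6 − 198 = 651.6, so c = 54.3 px.

54.3 px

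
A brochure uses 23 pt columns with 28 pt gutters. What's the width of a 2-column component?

74 pt

Span of 2: 2·23 + 1·28 = 46 + 28 = 74 pt.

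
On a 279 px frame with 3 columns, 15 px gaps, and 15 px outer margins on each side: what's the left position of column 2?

Content = 279 − 2·15 = 249 px.
249 − 2·15 = 219; ÷3 gives c = 73 px.
Column 2 starts at margin + 1·(column + gutter) = 15 + 1·88 = 103 px.

103 px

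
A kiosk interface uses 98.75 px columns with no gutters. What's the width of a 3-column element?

296.25 px

With no gutters, 3 columns span 3·98.75 = 296.25 px.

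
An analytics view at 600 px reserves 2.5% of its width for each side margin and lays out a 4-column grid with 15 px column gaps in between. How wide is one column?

600 × (1 − 2·2.5%) = 600 × 95% = 570 px for the columns.
4 columns + 3 column gaps: 4c + 3·15 = 570.
4c = 570 − 45 = 525, so c = 131.25 px.

131.25 px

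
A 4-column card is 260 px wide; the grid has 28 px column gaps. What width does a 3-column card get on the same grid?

188 px

4c + 3·28 = 260 → 4c = 176 → c = 44 px.
3-column span = 3·44 + 2·28 = 188 px.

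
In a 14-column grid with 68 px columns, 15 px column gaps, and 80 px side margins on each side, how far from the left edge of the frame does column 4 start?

329 px

Each column+gutter stride is 83 px; 3 of them past the 80 px margin is 80 + 249 = 329 px.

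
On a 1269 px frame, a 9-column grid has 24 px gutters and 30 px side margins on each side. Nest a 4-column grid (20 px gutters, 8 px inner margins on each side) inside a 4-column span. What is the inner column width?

Take off 60 px of margins, leaving 1209 px.
Subtracting 8 gutters of 24 leaves 1017 for 9 columns, so c = 113 px.
Span of 4: 4·113 + 3·24 = 452 + 72 = 524 px.
Inner content = 524 − 2·8 = 508 px.
508 − 3·20 = 448; ÷4 gives d = 112 px.

112 px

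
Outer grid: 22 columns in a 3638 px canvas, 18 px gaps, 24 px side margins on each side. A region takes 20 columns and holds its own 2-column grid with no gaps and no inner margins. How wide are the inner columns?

1631 px

Outer content = 3638 − 2·24 = 3590 px.
3590 − 21·18 = 3212; ÷22 gives c = 146 px.
Span of 20: 20·146 + 19·18 = 2920 + 342 = 3262 px.
With no gaps, each column is 3262/2 = 1631 px.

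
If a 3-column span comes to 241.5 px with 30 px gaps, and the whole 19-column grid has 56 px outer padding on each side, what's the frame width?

1801.5 px

241.5 − 2·30 = 181.5; ÷3 gives c = 60.5 px.
Total width: 2·56 + 19·60.5 + 18·30 = 1801.5 px.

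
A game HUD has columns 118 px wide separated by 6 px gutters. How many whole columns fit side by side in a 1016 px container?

Each extra column adds 118 + 6 = 124 px.
(1016 + 6) / 124 = 8.24, so 8 columns fit.

8 columns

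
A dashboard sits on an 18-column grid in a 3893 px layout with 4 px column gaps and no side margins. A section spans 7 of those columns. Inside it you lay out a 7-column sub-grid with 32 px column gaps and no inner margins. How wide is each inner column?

18 columns + 17 column gaps: 18c + 17·4 = 3893.
18c = 3893 − 68 = 3825, so c = 212.5 px.
Span of 7: 7·212.5 + 6·4 = 1487.5 + 24 = 1511.5 px.
1511.5 − 6·32 = 1319.5; ÷7 gives d = 188.5 px.

188.5 px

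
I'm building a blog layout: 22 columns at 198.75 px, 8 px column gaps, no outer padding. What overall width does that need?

4540.5 px

Summing: 4372.5 + 168 = 4540.5 px.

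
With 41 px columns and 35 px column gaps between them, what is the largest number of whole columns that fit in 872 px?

Each extra column adds 41 + 35 = 76 px.
(872 + 35) / 76 = 11.93, so 11 columns fit.

11 columns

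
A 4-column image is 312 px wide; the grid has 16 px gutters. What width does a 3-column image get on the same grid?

230 px

4 columns + 3 gutters: 4c + 3·16 = 312.
4c = 312 − 48 = 264, so c = 66 px.
3 columns plus 2 gutters: 198 + 32 = 230 px.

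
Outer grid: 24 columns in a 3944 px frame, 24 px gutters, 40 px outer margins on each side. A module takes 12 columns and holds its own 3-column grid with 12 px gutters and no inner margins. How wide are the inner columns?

Outer content = 3944 − 2·40 = 3864 px.
3864 − 23·24 = 3312; ÷24 gives c = 138 px.
Span of 12: 12·138 + 11·24 = 1656 + 264 = 1920 px.
3 columns + 2 gutters: 3d + 2·12 = 1920.
3d = 1920 − 24 = 1896, so d = 632 px.

632 px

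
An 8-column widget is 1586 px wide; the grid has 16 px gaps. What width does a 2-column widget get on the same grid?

384.5 px

8c + 7·16 = 1586 → 8c = 1474 → c = 184.25 px.
2-column span = 2·184.25 + 1·16 = 384.5 px.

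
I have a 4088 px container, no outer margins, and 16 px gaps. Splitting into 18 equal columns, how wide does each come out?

18 columns + 17 gaps: 18c + 17·16 = 4088.
18c = 4088 − 272 = 3816, so c = 212 px.

212 px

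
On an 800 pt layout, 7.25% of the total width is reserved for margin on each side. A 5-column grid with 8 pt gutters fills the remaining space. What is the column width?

Margins: 7.25% × 800 = 58 pt each, so content = 800 − 116 = 684 pt.
Subtracting 4 gutters of 8 leaves 652 for 5 columns, so c = 130.4 pt.

130.4 pt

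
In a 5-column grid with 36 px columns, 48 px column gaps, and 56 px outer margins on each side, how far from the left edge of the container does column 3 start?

Before column 3: the margin + 2 columns + 2 column gaps.
Offset = 56 + 2·(36 + 48) = 56 + 168 = 224 px.

224 px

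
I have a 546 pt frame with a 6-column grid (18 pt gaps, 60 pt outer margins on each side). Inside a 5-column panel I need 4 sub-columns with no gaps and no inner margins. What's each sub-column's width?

88 pt

Subtract both margins: 546 − 2·60 = 426 pt.
6 columns + 5 gaps: 6c + 5·18 = 426.
6c = 426 − 90 = 336, so c = 56 pt.
5 columns plus 4 gaps: 280 + 72 = 352 pt.
With no gaps, each column is 352/4 = 88 pt.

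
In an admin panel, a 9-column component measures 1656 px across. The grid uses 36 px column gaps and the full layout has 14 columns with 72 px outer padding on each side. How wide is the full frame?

1656 − 8·36 = 1368; ÷9 gives c = 152 px.
Total width: 2·72 + 14·152 + 13·36 = 2740 px.

2740 px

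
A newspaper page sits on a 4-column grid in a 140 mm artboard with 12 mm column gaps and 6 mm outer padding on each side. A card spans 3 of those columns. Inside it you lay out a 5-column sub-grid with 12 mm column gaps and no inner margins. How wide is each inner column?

9 mm

Outer content = 140 − 2·6 = 128 mm.
4 columns + 3 column gaps: 4c + 3·12 = 128.
4c = 128 − 36 = 92, so c = 23 mm.
3 columns plus 2 column gaps: 69 + 24 = 93 mm.
5d + 4·12 = 93 → 5d = 45 → d = 9 mm.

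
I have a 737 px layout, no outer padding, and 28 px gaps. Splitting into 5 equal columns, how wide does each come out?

Subtracting 4 gaps of 28 leaves 625 for 5 columns, so c = 125 px.

125 px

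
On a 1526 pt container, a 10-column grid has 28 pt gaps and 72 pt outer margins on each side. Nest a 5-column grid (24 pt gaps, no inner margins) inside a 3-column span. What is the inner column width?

Subtract both margins: 1526 − 2·72 = 1382 pt.
10 columns + 9 gaps: 10c + 9·28 = 1382.
10c = 1382 − 252 = 1130, so c = 113 pt.
3 columns plus 2 gaps: 339 + 56 = 395 pt.
395 − 4·24 = 299; ÷5 gives d = 59.8 pt.

59.8 pt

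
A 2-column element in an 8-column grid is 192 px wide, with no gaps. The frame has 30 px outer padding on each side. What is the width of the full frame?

828 px

192 / 2 = 96 px per column.
Total width: 2·30 + 8·96 = 828 px.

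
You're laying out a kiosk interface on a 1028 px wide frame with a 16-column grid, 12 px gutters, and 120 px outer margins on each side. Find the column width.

38 px

Inside the margins: 1028 − 240 = 788 px.
16c + 15·12 = 788 → 16c = 608 → c = 38 px.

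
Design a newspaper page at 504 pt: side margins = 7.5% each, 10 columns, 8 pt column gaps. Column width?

504 × (1 − 2·7.5%) = 504 × 85% = 428.4 pt for the columns.
428.4 − 9·8 = 356.4; ÷10 gives c = 35.64 pt.

35.64 pt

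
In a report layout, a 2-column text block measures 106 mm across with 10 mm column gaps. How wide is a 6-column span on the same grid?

Subtracting 1 column gap of 10 leaves 96 for 2 columns, so c = 48 mm.
6 columns plus 5 column gaps: 288 + 50 = 338 mm.

338 mm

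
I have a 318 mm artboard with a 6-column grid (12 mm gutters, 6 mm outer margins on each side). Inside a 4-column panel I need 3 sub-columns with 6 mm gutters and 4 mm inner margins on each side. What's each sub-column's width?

Outer content = 318 − 2·6 = 306 mm.
6 columns + 5 gutters: 6c + 5·12 = 306.
6c = 306 − 60 = 246, so c = 41 mm.
Span of 4: 4·41 + 3·12 = 164 + 36 = 200 mm.
Inner content = 200 − 2·4 = 192 mm.
Subtracting 2 gutters of 6 leaves 180 for 3 columns, so d = 60 mm.

60 mm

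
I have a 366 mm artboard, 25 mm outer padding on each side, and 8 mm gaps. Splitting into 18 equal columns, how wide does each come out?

10 mm

Subtract both margins: 366 − 2·25 = 316 mm.
18c + 17·8 = 316 → 18c = 180 → c = 10 mm.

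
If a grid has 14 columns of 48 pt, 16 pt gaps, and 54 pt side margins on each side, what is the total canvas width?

Canvas = 2·54 + 14·48 + 13·16 = 108 + 672 + 208 = 988 pt.

988 pt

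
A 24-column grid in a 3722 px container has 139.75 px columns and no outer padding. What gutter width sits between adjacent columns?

16 px

24·139.75 + 23g = 3722 → 23g = 368 → g = 16 px.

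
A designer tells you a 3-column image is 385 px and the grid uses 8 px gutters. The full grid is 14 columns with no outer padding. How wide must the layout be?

1826 px

3c + 2·8 = 385 → 3c = 369 → c = 123 px.
Layout = 14·123 + 13·8 = 1722 + 104 = 1826 px.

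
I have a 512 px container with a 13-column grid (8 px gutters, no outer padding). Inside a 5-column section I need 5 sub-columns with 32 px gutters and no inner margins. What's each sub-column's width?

13 columns + 12 gutters: 13c + 12·8 = 512.
13c = 512 − 96 = 416, so c = 32 px.
Span of 5: 5·32 + 4·8 = 160 + 32 = 192 px.
Subtracting 4 gutters of 32 leaves 64 for 5 columns, so d = 12.8 px.

12.8 px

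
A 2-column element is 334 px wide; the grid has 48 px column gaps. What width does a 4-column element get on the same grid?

716 px

334 − 1·48 = 286; ÷2 gives c = 143 px.
4 columns plus 3 column gaps: 572 + 144 = 716 px.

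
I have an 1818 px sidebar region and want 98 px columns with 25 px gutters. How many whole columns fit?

k columns need k·98 + (k−1)·25 = k·123 − 25.
k·123 − 25 ≤ 1818 → k ≤ 1843 / 123 ≈ 14.98, so k = 14.

14 columns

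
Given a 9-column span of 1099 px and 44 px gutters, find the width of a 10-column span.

1226 px

9 columns + 8 gutters: 9c + 8·44 = 1099.
9c = 1099 − 352 = 747, so c = 83 px.
10 columns plus 9 gutters: 830 + 396 = 1226 px.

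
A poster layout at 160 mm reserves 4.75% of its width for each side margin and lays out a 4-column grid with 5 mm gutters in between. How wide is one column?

32.45 mm

Margins: 4.75% × 160 = 7.6 mm each, so content = 160 − 15.2 = 144.8 mm.
Subtracting 3 gutters of 5 leaves 129.8 for 4 columns, so c = 32.45 mm.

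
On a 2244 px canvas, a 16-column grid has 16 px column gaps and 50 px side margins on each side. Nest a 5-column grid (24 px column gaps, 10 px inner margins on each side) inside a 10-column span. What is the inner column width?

Take off 100 px of margins, leaving 2144 px.
2144 − 15·16 = 1904; ÷16 gives c = 119 px.
10-column span = 10·119 + 9·16 = 1334 px.
Inner content = 1334 − 2·10 = 1314 px.
Subtracting 4 column gaps of 24 leaves 1218 for 5 columns, so d = 243.6 px.

243.6 px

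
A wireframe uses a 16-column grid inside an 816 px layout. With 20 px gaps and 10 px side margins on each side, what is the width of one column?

31 px

Take off 20 px of margins, leaving 796 px.
Subtracting 15 gaps of 20 leaves 496 for 16 columns, so c = 31 px.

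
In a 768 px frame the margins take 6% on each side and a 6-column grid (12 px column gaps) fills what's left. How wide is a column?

102.64 px

Margins: 6% × 768 = 46.08 px each, so content = 768 − 92.16 = 675.84 px.
Subtracting 5 column gaps of 12 leaves 615.84 for 6 columns, so c = 102.64 px.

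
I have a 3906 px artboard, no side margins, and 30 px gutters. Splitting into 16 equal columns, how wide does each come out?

216 px

3906 − 15·30 = 3456; ÷16 gives c = 216 px.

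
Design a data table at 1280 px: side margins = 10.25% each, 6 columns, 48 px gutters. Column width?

Each margin = 10.25% of 1280 = 131.2 px; content = 1280 − 2·131.2 = 1017.6 px.
Subtracting 5 gutters of 48 leaves 777.6 for 6 columns, so c = 129.6 px.

129.6 px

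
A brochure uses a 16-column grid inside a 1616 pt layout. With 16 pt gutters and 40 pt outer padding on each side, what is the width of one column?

Inside the margins: 1616 − 80 = 1536 pt.
16c + 15·16 = 1536 → 16c = 1296 → c = 81 pt.

81 pt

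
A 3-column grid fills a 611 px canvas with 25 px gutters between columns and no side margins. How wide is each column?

3c + 2·25 = 611 → 3c = 561 → c = 187 px.

187 px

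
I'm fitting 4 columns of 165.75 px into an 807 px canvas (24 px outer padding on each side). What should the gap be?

Content width = 807 − 2·24 = 759 px.
4 columns take 4·165.75 = 663 px; remaining 96 splits into 3 gaps.
g = 96 / 3 = 32 px.

32 px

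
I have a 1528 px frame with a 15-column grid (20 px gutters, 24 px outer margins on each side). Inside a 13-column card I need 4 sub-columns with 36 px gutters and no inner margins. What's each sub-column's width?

Subtract both margins: 1528 − 2·24 = 1480 px.
1480 − 14·20 = 1200; ÷15 gives c = 80 px.
13 columns plus 12 gutters: 1040 + 240 = 1280 px.
4 columns + 3 gutters: 4d + 3·36 = 1280.
4d = 1280 − 108 = 1172, so d = 293 px.

293 px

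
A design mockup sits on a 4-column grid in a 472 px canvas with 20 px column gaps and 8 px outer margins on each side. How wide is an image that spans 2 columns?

218 px

Subtract both margins: 472 − 2·8 = 456 px.
Subtracting 3 column gaps of 20 leaves 396 for 4 columns, so c = 99 px.
Span of 2: 2·99 + 1·20 = 198 + 20 = 218 px.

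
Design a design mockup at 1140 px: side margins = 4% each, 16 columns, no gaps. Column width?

1140 × (1 − 2·4%) = 1140 × 92% = 1048.8 px for the columns.
16c = 1048.8 → c = 65.55 px.

65.55 px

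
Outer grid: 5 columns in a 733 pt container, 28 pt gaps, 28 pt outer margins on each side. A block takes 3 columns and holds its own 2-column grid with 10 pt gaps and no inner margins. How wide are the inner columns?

192.5 pt

Take off 56 pt of margins, leaving 677 pt.
5 columns + 4 gaps: 5c + 4·28 = 677.
5c = 677 − 112 = 565, so c = 113 pt.
3 columns plus 2 gaps: 339 + 56 = 395 pt.
2d + 1·10 = 395 → 2d = 385 → d = 192.5 pt.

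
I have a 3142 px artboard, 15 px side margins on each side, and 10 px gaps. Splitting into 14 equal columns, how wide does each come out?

Subtract both margins: 3142 − 2·15 = 3112 px.
3112 − 13·10 = 2982; ÷14 gives c = 213 px.

213 px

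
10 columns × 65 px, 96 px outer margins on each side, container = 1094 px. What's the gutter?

Inside the margins: 1094 − 192 = 902 px.
10·65 + 9g = 902 → 9g = 252 → g = 28 px.

28 px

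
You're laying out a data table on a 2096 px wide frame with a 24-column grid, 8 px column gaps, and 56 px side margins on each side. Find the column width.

Content width = 2096 − 2·56 = 1984 px.
Subtracting 23 column gaps of 8 leaves 1800 for 24 columns, so c = 75 px.

75 px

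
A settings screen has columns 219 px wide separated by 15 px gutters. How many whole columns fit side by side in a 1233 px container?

k columns need k·219 + (k−1)·15 = k·234 − 15.
k·234 − 15 ≤ 1233 → k ≤ 1248 / 234 ≈ 5.33, so k = 5.

5 columns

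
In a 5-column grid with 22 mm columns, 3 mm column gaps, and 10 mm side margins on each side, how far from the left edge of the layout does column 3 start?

Each column+gutter stride is 25 mm; 2 of them past the 10 mm margin is 10 + 50 = 60 mm.

60 mm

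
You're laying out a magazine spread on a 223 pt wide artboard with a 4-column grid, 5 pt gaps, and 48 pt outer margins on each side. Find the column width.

Take off 96 pt of margins, leaving 127 pt.
Subtracting 3 gaps of 5 leaves 112 for 4 columns, so c = 28 pt.

28 pt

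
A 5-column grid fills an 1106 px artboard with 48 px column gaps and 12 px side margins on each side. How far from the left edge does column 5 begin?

916 px

Inside the margins: 1106 − 24 = 1082 px.
5c + 4·48 = 1082 → 5c = 890 → c = 178 px.
Before column 5: the margin + 4 columns + 4 column gaps.
Offset = 12 + 4·(178 + 48) = 12 + 904 = 916 px.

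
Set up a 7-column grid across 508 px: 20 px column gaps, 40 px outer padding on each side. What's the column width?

Content width = 508 − 2·40 = 428 px.
Subtracting 6 column gaps of 20 leaves 308 for 7 columns, so c = 44 px.

44 px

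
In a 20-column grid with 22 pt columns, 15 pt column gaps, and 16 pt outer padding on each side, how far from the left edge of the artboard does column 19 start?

682 pt

Each column+gutter stride is 37 pt; 18 of them past the 16 pt margin is 16 + 666 = 682 pt.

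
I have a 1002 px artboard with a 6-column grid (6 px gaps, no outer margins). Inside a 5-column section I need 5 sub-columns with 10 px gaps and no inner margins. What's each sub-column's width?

6c + 5·6 = 1002 → 6c = 972 → c = 162 px.
5 columns plus 4 gaps: 810 + 24 = 834 px.
834 − 4·10 = 794; ÷5 gives d = 158.8 px.

158.8 px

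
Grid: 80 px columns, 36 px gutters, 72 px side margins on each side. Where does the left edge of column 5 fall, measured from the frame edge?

536 px

Column 5 starts at margin + 4·(column + gutter) = 72 + 4·116 = 536 px.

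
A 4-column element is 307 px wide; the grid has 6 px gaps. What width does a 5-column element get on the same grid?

4 columns + 3 gaps: 4c + 3·6 = 307.
4c = 307 − 18 = 289, so c = 72.25 px.
5-column span = 5·72.25 + 4·6 = 385.25 px.

385.25 px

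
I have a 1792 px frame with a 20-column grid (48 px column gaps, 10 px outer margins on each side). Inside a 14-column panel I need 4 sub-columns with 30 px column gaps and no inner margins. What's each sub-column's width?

284 px

Outer content = 1792 − 2·10 = 1772 px.
20c + 19·48 = 1772 → 20c = 860 → c = 43 px.
14-column span = 14·43 + 13·48 = 1226 px.
4 columns + 3 column gaps: 4d + 3·30 = 1226.
4d = 1226 − 90 = 1136, so d = 284 px.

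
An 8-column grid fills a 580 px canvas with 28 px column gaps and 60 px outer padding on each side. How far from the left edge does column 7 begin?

Inside the margins: 580 − 120 = 460 px.
8 columns + 7 column gaps: 8c + 7·28 = 460.
8c = 460 − 196 = 264, so c = 33 px.
Column 7 starts at margin + 6·(column + gutter) = 60 + 6·61 = 426 px.

426 px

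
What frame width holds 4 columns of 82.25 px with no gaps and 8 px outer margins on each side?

345 px

Summing: 16 + 329 = 345 px.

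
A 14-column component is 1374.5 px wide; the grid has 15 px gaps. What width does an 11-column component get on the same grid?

1076.75 px

14c + 13·15 = 1374.5 → 14c = 1179.5 → c = 84.25 px.
Span of 11: 11·84.25 + 10·15 = 926.75 + 150 = 1076.75 px.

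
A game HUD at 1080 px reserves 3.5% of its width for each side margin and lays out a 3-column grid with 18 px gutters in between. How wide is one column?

Margins: 3.5% × 1080 = 37.8 px each, so content = 1080 − 75.6 = 1004.4 px.
3c + 2·18 = 1004.4 → 3c = 968.4 → c = 322.8 px.

322.8 px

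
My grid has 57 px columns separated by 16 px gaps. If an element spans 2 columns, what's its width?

130 px

2 columns plus 1 gap: 114 + 16 = 130 px.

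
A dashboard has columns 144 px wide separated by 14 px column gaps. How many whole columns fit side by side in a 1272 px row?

k columns need k·144 + (k−1)·14 = k·158 − 14.
k·158 − 14 ≤ 1272 → k ≤ 1286 / 158 ≈ 8.14, so k = 8.

8 columns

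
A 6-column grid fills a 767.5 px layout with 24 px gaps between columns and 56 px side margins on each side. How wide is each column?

Take off 112 px of margins, leaving 655.5 px.
Subtracting 5 gaps of 24 leaves 535.5 for 6 columns, so c = 89.25 px.

89.25 px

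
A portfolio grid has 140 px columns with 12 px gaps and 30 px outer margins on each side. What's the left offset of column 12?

Before column 12: the margin + 11 columns + 11 gaps.
Offset = 30 + 11·(140 + 12) = 30 + 1672 = 1702 px.

1702 px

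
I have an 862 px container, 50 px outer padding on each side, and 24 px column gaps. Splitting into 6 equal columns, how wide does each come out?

107 px

Content width = 862 − 2·50 = 762 px.
6c + 5·24 = 762 → 6c = 642 → c = 107 px.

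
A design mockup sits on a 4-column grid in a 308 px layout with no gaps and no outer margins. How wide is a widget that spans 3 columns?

231 px

With no gaps, each column is 308/4 = 77 px.
3-column span = 3·77 = 231 px.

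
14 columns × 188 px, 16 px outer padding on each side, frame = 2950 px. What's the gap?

Take off 32 px of margins, leaving 2918 px.
14 columns take 14·188 = 2632 px; remaining 286 splits into 13 gaps.
g = 286 / 13 = 22 px.

22 px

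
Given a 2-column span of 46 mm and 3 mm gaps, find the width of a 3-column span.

Subtracting 1 gap of 3 leaves 43 for 2 columns, so c = 21.5 mm.
Span of 3: 3·21.5 + 2·3 = 64.5 + 6 = 70.5 mm.

70.5 mm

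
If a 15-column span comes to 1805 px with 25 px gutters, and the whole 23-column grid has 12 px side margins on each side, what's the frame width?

Subtracting 14 gutters of 25 leaves 1455 for 15 columns, so c = 97 px.
Frame = 2·12 + 23·97 + 22·25 = 24 + 2231 + 550 = 2805 px.

2805 px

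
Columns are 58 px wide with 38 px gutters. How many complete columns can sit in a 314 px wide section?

3 columns

3 columns: 3·58 + 2·38 = 250 px ≤ 314.
4 columns: 346 px > 314. So 3.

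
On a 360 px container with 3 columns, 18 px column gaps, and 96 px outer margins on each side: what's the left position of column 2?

158 px

Content = 360 − 2·96 = 168 px.
3c + 2·18 = 168 → 3c = 132 → c = 44 px.
Before column 2: the margin + 1 column + 1 column gap.
Offset = 96 + 1·(44 + 18) = 96 + 62 = 158 px.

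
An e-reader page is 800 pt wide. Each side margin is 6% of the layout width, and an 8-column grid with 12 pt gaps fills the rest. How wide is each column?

77.5 pt

Margins: 6% × 800 = 48 pt each, so content = 800 − 96 = 704 pt.
8 columns + 7 gaps: 8c + 7·12 = 704.
8c = 704 − 84 = 620, so c = 77.5 pt.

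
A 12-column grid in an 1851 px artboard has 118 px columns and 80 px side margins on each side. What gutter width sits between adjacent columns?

25 px

Content width = 1851 − 2·80 = 1691 px.
Columns use 1416 px, leaving 275 px across 11 gutters = 25 px each.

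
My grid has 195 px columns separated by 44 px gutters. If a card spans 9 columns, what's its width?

Span of 9: 9·195 + 8·44 = 1755 + 352 = 2107 px.

2107 px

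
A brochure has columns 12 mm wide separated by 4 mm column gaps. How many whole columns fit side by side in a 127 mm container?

k columns need k·12 + (k−1)·4 = k·16 − 4.
k·16 − 4 ≤ 127 → k ≤ 131 / 16 ≈ 8.19, so k = 8.

8 columns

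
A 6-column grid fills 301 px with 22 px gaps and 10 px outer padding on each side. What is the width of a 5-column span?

Content width = 301 − 2·10 = 281 px.
6 columns + 5 gaps: 6c + 5·22 = 281.
6c = 281 − 110 = 171, so c = 28.5 px.
5 columns plus 4 gaps: 142.5 + 88 = 230.5 px.

230.5 px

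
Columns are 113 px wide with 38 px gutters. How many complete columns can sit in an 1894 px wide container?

k columns need k·113 + (k−1)·38 = k·151 − 38.
k·151 − 38 ≤ 1894 → k ≤ 1932 / 151 ≈ 12.79, so k = 12.

12 columns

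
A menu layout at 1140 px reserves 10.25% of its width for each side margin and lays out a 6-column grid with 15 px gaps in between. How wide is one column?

Margins: 10.25% × 1140 = 116.85 px each, so content = 1140 − 233.7 = 906.3 px.
Subtracting 5 gaps of 15 leaves 831.3 for 6 columns, so c = 138.55 px.

138.55 px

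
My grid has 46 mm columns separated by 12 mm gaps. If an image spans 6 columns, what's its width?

Span of 6: 6·46 + 5·12 = 276 + 60 = 336 mm.

336 mm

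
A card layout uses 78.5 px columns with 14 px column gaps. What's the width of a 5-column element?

448.5 px

5-column span = 5·78.5 + 4·14 = 448.5 px.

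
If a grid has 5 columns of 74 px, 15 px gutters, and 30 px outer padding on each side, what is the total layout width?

Adding margins, columns and gutters: 60 + 370 + 60 = 490 px.

490 px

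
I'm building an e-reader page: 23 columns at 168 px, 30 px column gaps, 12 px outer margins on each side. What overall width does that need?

Total width: 2·12 + 23·168 + 22·30 = 4548 px.

4548 px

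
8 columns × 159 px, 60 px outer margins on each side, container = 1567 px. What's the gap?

Inside the margins: 1567 − 120 = 1447 px.
8 columns take 8·159 = 1272 px; remaining 175 splits into 7 gaps.
g = 175 / 7 = 25 px.

25 px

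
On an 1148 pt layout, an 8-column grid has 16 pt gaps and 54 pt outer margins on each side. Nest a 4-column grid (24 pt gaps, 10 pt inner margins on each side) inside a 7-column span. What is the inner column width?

Subtract both margins: 1148 − 2·54 = 1040 pt.
8 columns + 7 gaps: 8c + 7·16 = 1040.
8c = 1040 − 112 = 928, so c = 116 pt.
Span of 7: 7·116 + 6·16 = 812 + 96 = 908 pt.
Inner content = 908 − 2·10 = 888 pt.
Subtracting 3 gaps of 24 leaves 816 for 4 columns, so d = 204 pt.

204 pt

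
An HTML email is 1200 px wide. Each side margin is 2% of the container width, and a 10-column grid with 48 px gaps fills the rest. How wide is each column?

72 px

Margins: 2% × 1200 = 24 px each, so content = 1200 − 48 = 1152 px.
10 columns + 9 gaps: 10c + 9·48 = 1152.
10c = 1152 − 432 = 720, so c = 72 px.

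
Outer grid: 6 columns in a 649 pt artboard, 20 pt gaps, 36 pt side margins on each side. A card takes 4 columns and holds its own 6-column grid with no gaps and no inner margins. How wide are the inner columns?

63 pt

Inside the margins: 649 − 72 = 577 pt.
6 columns + 5 gaps: 6c + 5·20 = 577.
6c = 577 − 100 = 477, so c = 79.5 pt.
Span of 4: 4·79.5 + 3·20 = 318 + 60 = 378 pt.
378 / 6 = 63 pt per column.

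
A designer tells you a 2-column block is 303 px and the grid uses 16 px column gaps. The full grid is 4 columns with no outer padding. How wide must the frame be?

622 px

303 − 1·16 = 287; ÷2 gives c = 143.5 px.
Total width: 4·143.5 + 3·16 = 622 px.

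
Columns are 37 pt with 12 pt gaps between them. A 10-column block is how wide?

478 pt

10-column span = 10·37 + 9·12 = 478 pt.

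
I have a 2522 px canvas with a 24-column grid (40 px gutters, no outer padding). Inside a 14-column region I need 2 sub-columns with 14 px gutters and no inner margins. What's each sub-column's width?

720.25 px

24 columns + 23 gutters: 24c + 23·40 = 2522.
24c = 2522 − 920 = 1602, so c = 66.75 px.
14 columns plus 13 gutters: 934.5 + 520 = 1454.5 px.
1454.5 − 1·14 = 1440.5; ÷2 gives d = 720.25 px.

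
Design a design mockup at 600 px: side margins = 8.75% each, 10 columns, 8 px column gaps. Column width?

600 × (1 − 2·8.75%) = 600 × 82.5% = 495 px for the columns.
Subtracting 9 column gaps of 8 leaves 423 for 10 columns, so c = 42.3 px.

42.3 px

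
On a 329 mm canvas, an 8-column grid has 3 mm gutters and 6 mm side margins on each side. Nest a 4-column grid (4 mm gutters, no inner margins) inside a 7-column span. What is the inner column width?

66.25 mm

Subtract both margins: 329 − 2·6 = 317 mm.
8 columns + 7 gutters: 8c + 7·3 = 317.
8c = 317 − 21 = 296, so c = 37 mm.
Span of 7: 7·37 + 6·3 = 259 + 18 = 277 mm.
4d + 3·4 = 277 → 4d = 265 → d = 66.25 mm.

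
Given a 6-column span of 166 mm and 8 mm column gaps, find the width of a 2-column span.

166 − 5·8 = 126; ÷6 gives c = 21 mm.
Span of 2: 2·21 + 1·8 = 42 + 8 = 50 mm.

50 mm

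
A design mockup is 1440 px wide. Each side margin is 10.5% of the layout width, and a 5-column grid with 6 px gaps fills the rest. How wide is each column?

222.72 px

Each margin = 10.5% of 1440 = 151.2 px; content = 1440 − 2·151.2 = 1137.6 px.
Subtracting 4 gaps of 6 leaves 1113.6 for 5 columns, so c = 222.72 px.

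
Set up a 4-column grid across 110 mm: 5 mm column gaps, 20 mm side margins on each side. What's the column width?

13.75 mm

Subtract both margins: 110 − 2·20 = 70 mm.
Subtracting 3 column gaps of 5 leaves 55 for 4 columns, so c = 13.75 mm.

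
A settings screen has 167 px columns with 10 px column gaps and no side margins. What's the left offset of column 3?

No margin, so column 3 starts at 2·(column + gutter) = 2·177 = 354 px.

354 px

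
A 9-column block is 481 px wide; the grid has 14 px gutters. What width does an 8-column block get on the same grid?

426 px

9 columns + 8 gutters: 9c + 8·14 = 481.
9c = 481 − 112 = 369, so c = 41 px.
8-column span = 8·41 + 7·14 = 426 px.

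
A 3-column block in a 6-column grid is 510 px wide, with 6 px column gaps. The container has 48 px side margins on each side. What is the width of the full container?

3c + 2·6 = 510 → 3c = 498 → c = 166 px.
Adding margins, columns and gutters: 96 + 996 + 30 = 1122 px.

1122 px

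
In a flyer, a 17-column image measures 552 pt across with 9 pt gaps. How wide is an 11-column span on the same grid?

Subtracting 16 gaps of 9 leaves 408 for 17 columns, so c = 24 pt.
11-column span = 11·24 + 10·9 = 354 pt.

354 pt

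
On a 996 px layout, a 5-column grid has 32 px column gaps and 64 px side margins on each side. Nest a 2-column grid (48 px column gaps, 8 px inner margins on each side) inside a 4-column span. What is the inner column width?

Outer content = 996 − 2·64 = 868 px.
868 − 4·32 = 740; ÷5 gives c = 148 px.
4 columns plus 3 column gaps: 592 + 96 = 688 px.
Inner content = 688 − 2·8 = 672 px.
2 columns + 1 column gap: 2d + 1·48 = 672.
2d = 672 − 48 = 624, so d = 312 px.

312 px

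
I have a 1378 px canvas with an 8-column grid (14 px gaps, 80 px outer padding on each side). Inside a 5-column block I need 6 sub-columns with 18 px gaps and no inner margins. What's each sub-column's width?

111 px

Outer content = 1378 − 2·80 = 1218 px.
Subtracting 7 gaps of 14 leaves 1120 for 8 columns, so c = 140 px.
5-column span = 5·140 + 4·14 = 756 px.
Subtracting 5 gaps of 18 leaves 666 for 6 columns, so d = 111 px.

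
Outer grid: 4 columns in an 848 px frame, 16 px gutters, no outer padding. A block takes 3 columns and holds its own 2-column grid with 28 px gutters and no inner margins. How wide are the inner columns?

4c + 3·16 = 848 → 4c = 800 → c = 200 px.
3 columns plus 2 gutters: 600 + 32 = 632 px.
2 columns + 1 gutter: 2d + 1·28 = 632.
2d = 632 − 28 = 604, so d = 302 px.

302 px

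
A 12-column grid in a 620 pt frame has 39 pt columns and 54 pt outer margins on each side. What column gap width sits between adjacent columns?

4 pt

Content width = 620 − 2·54 = 512 pt.
Columns use 468 pt, leaving 44 pt across 11 column gaps = 4 pt each.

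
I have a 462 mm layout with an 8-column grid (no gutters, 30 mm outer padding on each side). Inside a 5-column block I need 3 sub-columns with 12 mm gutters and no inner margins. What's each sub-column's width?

75.75 mm

Take off 60 mm of margins, leaving 402 mm.
8c = 402 → c = 50.25 mm.
With no gutters, 5 columns span 5·50.25 = 251.25 mm.
3d + 2·12 = 251.25 → 3d = 227.25 → d = 75.75 mm.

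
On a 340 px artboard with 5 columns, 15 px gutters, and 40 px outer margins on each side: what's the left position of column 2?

Take off 80 px of margins, leaving 260 px.
5 columns + 4 gutters: 5c + 4·15 = 260.
5c = 260 − 60 = 200, so c = 40 px.
Column 2 starts at margin + 1·(column + gutter) = 40 + 1·55 = 95 px.

95 px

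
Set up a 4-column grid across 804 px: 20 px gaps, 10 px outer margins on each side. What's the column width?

Content width = 804 − 2·10 = 784 px.
784 − 3·20 = 724; ÷4 gives c = 181 px.

181 px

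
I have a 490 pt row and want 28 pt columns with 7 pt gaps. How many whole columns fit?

Each extra column adds 28 + 7 = 35 pt.
(490 + 7) / 35 = 14.20, so 14 columns fit.

14 columns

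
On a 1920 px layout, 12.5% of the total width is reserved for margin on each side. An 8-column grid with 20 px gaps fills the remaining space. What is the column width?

162.5 px

1920 × (1 − 2·12.5%) = 1920 × 75% = 1440 px for the columns.
Subtracting 7 gaps of 20 leaves 1300 for 8 columns, so c = 162.5 px.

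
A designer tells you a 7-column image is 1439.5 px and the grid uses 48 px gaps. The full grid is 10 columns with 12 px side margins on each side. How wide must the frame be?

2101 px

Subtracting 6 gaps of 48 leaves 1151.5 for 7 columns, so c = 164.5 px.
Total width: 2·12 + 10·164.5 + 9·48 = 2101 px.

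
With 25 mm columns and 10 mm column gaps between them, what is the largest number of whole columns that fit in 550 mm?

16 columns

k columns need k·25 + (k−1)·10 = k·35 − 10.
k·35 − 10 ≤ 550 → k ≤ 560 / 35 ≈ 16.00, so k = 16.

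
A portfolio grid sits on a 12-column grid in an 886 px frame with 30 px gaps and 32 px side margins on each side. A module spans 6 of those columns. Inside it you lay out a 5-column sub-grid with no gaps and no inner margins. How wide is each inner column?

Outer content = 886 − 2·32 = 822 px.
Subtracting 11 gaps of 30 leaves 492 for 12 columns, so c = 41 px.
Span of 6: 6·41 + 5·30 = 246 + 150 = 396 px.
396 / 5 = 79.2 px per column.

79.2 px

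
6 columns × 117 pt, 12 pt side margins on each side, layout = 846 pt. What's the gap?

24 pt

Take off 24 pt of margins, leaving 822 pt.
6 columns take 6·117 = 702 pt; remaining 120 splits into 5 gaps.
g = 120 / 5 = 24 pt.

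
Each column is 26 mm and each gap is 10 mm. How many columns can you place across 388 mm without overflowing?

Each extra column adds 26 + 10 = 36 mm.
(388 + 10) / 36 = 11.06, so 11 columns fit.

11 columns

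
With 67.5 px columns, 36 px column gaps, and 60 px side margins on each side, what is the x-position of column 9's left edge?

888 px

Before column 9: the margin + 8 columns + 8 column gaps.
Offset = 60 + 8·(67.5 + 36) = 60 + 828 = 888 px.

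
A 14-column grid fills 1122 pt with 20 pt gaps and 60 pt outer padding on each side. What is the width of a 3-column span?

Content width = 1122 − 2·60 = 1002 pt.
1002 − 13·20 = 742; ÷14 gives c = 53 pt.
3 columns plus 2 gaps: 159 + 40 = 199 pt.

199 pt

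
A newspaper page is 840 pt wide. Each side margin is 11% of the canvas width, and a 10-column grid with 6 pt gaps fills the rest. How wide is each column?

Margins: 11% × 840 = 92.4 pt each, so content = 840 − 184.8 = 655.2 pt.
10 columns + 9 gaps: 10c + 9·6 = 655.2.
10c = 655.2 − 54 = 601.2, so c = 60.12 pt.

60.12 pt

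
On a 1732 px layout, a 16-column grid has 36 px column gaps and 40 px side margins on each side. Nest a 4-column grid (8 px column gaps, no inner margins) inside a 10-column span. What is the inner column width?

248.75 px

Inside the margins: 1732 − 80 = 1652 px.
16c + 15·36 = 1652 → 16c = 1112 → c = 69.5 px.
10 columns plus 9 column gaps: 695 + 324 = 1019 px.
4 columns + 3 column gaps: 4d + 3·8 = 1019.
4d = 1019 − 24 = 995, so d = 248.75 px.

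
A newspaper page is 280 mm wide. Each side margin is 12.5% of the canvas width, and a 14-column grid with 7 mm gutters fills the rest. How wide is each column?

Each margin = 12.5% of 280 = 35 mm; content = 280 − 2·35 = 210 mm.
Subtracting 13 gutters of 7 leaves 119 for 14 columns, so c = 8.5 mm.

8.5 mm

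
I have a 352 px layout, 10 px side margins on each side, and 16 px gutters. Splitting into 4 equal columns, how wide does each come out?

Content width = 352 − 2·10 = 332 px.
4c + 3·16 = 332 → 4c = 284 → c = 71 px.

71 px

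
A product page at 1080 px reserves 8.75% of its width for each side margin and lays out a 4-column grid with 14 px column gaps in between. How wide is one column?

212.25 px

Margins: 8.75% × 1080 = 94.5 px each, so content = 1080 − 189 = 891 px.
4 columns + 3 column gaps: 4c + 3·14 = 891.
4c = 891 − 42 = 849, so c = 212.25 px.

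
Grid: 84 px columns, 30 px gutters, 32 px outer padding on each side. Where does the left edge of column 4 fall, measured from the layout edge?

374 px

Column 4 starts at margin + 3·(column + gutter) = 32 + 3·114 = 374 px.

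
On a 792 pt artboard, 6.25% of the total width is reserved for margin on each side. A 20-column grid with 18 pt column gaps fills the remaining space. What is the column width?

17.55 pt

Each margin = 6.25% of 792 = 49.5 pt; content = 792 − 2·49.5 = 693 pt.
20c + 19·18 = 693 → 20c = 351 → c = 17.55 pt.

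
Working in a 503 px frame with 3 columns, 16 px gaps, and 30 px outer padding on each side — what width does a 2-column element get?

Take off 60 px of margins, leaving 443 px.
Subtracting 2 gaps of 16 leaves 411 for 3 columns, so c = 137 px.
Span of 2: 2·137 + 1·16 = 274 + 16 = 290 px.

290 px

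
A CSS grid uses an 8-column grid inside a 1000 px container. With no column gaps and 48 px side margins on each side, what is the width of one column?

113 px

Take off 96 px of margins, leaving 904 px.
With no column gaps, each column is 904/8 = 113 px.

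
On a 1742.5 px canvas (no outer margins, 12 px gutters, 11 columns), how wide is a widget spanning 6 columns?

945 px

11 columns + 10 gutters: 11c + 10·12 = 1742.5.
11c = 1742.5 − 120 = 1622.5, so c = 147.5 px.
Span of 6: 6·147.5 + 5·12 = 885 + 60 = 945 px.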